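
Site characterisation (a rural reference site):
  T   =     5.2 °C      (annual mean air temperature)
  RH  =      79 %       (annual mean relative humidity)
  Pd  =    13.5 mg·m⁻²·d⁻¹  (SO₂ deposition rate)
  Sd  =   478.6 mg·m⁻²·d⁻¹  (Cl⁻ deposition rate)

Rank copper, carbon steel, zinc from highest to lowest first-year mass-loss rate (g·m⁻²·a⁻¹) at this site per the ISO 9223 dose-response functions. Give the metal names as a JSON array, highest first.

["carbon steel", "zinc", "copper"]

copper: T≤10 °C ⇒ hinge +0.126·(5.2−10) = -0.6048
  Pd branch = 0.0053·Pd^0.26·e^(0.059·RH+f) = 0.6022 μm/a
  Cl⁻ term: 0.01025·478.6^0.27·exp(0.036·79+0.049·5.2) = 1.203
  r_corr = 0.6022 + 1.203 = 1.805 μm/a
  mass loss = 1.805 μm/a × 8.96 g/cm³ = 16.17 g·m⁻²·a⁻¹
carbon steel: T≤10 °C ⇒ hinge +0.150·(5.2−10) = -0.7200
  SO₂ term: 1.77·13.5^0.52·exp(0.02·79-0.7200) = 16.19
  Cl⁻ term: 0.102·478.6^0.62·exp(0.033·79+0.04·5.2) = 78.11
  sum: 16.19 + 78.11 → r_corr = 94.3 μm/a
  mass loss = 94.3 μm/a × 7.85 g/cm³ = 740.3 g·m⁻²·a⁻¹
zinc: T≤10 °C ⇒ hinge +0.038·(5.2−10) = -0.1824
  Pd branch = 0.0129·Pd^0.44·e^(0.046·RH+f) = 1.279 μm/a
  Cl⁻ term: 0.0175·478.6^0.57·exp(0.008·79+0.085·5.2) = 1.726
  sum: 1.279 + 1.726 → r_corr = 3.005 μm/a
  mass loss = 3.005 μm/a × 7.14 g/cm³ = 21.46 g·m⁻²·a⁻¹
Ordering by g·m⁻²·a⁻¹: carbon steel (740) > zinc (21.5) > copper (16.2)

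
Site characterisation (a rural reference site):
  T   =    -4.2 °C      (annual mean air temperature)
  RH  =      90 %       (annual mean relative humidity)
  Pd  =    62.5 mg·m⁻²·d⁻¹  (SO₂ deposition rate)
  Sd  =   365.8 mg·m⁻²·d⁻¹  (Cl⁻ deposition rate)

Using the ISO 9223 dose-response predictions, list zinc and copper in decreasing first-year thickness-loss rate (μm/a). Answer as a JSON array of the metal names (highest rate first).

["zinc", "copper"]

zinc: f(T) = +0.038·(T−10) [T≤10 °C] = -0.5396
  sulphur-dioxide contribution → 2.913 μm/a
  chloride contribution → 0.7273 μm/a
  total first-year rate 3.641 μm/a
copper: temperature factor f = +0.126·(-14.2) = -1.7892
  sulphur-dioxide contribution → 0.5251 μm/a
  chloride contribution → 1.048 μm/a
  ⇒ r_corr(copper) = 1.574 μm/a
Ordering by μm/a: zinc (3.64) > copper (1.57)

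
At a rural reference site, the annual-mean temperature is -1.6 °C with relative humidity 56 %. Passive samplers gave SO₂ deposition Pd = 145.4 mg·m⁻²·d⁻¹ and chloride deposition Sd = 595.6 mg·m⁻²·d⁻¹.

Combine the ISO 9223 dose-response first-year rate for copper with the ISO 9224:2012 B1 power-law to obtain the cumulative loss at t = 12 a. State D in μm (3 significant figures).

D(12) = 2.74 μm

copper: f(T) = +0.126·(T−10) [T≤10 °C] = -1.4616
  SO₂ term: 0.0053·145.4^0.26·exp(0.059·56-1.4616) = 0.1221
  Cl⁻ term: 0.01025·595.6^0.27·exp(0.036·56+0.049·-1.6) = 0.3994
  r_corr = 0.1221 + 0.3994 = 0.5215 μm/a
ISO 9224: D(t) = r_corr · t^b with b = 0.667 (copper, B1)
  D(12) = 0.5215 × 12^0.667 = 0.5215 × 5.246 = 2.736 μm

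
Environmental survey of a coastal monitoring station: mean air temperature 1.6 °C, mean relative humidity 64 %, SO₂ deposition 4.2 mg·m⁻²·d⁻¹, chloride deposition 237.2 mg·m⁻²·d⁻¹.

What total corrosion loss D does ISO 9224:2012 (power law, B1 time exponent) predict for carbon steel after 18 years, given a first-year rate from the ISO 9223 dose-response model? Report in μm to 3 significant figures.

D(18) = 138 μm

carbon steel: temperature factor f = +0.150·(-8.4) = -1.2600
  Pd branch = 1.77·Pd^0.52·e^(0.02·RH+f) = 3.808 μm/a
  Cl⁻ term: 0.102·237.2^0.62·exp(0.033·64+0.04·1.6) = 26.68
  sum: 3.808 + 26.68 → r_corr = 30.49 μm/a
ISO 9224: D(t) = r_corr · t^b with b = 0.523 (carbon steel, B1)
  D(18) = 30.49 × 18^0.523 = 30.49 × 4.534 = 138.2 μm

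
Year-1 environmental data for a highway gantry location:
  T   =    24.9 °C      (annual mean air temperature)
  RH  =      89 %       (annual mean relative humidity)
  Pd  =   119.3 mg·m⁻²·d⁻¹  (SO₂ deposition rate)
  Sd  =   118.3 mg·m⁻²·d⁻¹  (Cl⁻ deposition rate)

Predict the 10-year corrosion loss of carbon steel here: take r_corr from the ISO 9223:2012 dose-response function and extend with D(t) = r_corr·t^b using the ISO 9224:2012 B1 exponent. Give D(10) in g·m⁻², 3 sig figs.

D(10) = 4.11e+03 g·m⁻²

carbon steel: f(T) = -0.054·(T−10) [T>10 °C] = -0.8046
  Pd branch = 1.77·Pd^0.52·e^(0.02·RH+f) = 56.42 μm/a
  Sd branch = 0.102·Sd^0.62·e^(0.033·RH+0.04·T) = 100.4 μm/a
  sum: 56.42 + 100.4 → r_corr = 156.9 μm/a
ISO 9224: D(t) = r_corr · t^b with b = 0.523 (carbon steel, B1)
  D(10) = 156.9 × 10^0.523 = 156.9 × 3.334 = 523 μm
  Mass loss = 523 μm × 7.85 g/cm³ = 4106 g·m⁻²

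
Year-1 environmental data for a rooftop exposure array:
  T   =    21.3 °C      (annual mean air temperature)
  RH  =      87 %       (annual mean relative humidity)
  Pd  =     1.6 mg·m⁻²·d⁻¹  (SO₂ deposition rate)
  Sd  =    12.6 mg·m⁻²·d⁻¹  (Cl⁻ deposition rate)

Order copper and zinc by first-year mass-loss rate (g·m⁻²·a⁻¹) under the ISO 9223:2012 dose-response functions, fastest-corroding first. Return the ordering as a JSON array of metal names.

["copper", "zinc"]

copper: temperature factor f = -0.080·(11.3) = -0.9040
  SO₂ term: 0.0053·1.6^0.26·exp(0.059·87-0.9040) = 0.4111
  Sd branch = 0.01025·Sd^0.27·e^(0.036·RH+0.049·T) = 1.322 μm/a
  sum: 0.4111 + 1.322 → r_corr = 1.733 μm/a
  mass loss = 1.733 μm/a × 8.96 g/cm³ = 15.53 g·m⁻²·a⁻¹
zinc: f(T) = -0.071·(T−10) [T>10 °C] = -0.8023
  SO₂ term: 0.0129·1.6^0.44·exp(0.046·87-0.8023) = 0.3891
  Cl⁻ term: 0.0175·12.6^0.57·exp(0.008·87+0.085·21.3) = 0.9095
  sum: 0.3891 + 0.9095 → r_corr = 1.299 μm/a
  mass loss = 1.299 μm/a × 7.14 g/cm³ = 9.272 g·m⁻²·a⁻¹
Ordering by g·m⁻²·a⁻¹: copper (15.5) > zinc (9.27)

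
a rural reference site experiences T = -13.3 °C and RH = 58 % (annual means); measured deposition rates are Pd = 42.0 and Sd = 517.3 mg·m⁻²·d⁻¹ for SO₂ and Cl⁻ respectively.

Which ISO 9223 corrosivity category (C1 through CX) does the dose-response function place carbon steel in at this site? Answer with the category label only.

C2

carbon steel: f(T) = +0.150·(T−10) [T≤10 °C] = -3.4950
  Pd branch = 1.77·Pd^0.52·e^(0.02·RH+f) = 1.197 μm/a
  Cl⁻ term: 0.102·517.3^0.62·exp(0.033·58+0.04·-13.3) = 19.56
  sum: 1.197 + 19.56 → r_corr = 20.75 μm/a
20.8 μm/a falls in (1.3, 25] for carbon steel → category C2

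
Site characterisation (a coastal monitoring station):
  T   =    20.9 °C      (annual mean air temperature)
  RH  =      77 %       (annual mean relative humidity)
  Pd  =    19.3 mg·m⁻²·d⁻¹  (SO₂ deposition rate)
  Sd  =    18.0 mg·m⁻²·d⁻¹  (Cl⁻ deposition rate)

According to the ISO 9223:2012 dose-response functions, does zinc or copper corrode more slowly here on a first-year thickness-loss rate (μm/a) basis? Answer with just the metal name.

zinc: T>10 °C ⇒ hinge -0.071·(20.9−10) = -0.7739
  Pd branch = 0.0129·Pd^0.44·e^(0.046·RH+f) = 0.7558 μm/a
  Cl⁻ term: 0.0175·18.0^0.57·exp(0.008·77+0.085·20.9) = 0.9945
  r_corr = 0.7558 + 0.9945 = 1.75 μm/a
copper: T>10 °C ⇒ hinge -0.080·(20.9−10) = -0.8720
  SO₂ term: 0.0053·19.3^0.26·exp(0.059·77-0.8720) = 0.4496
  Cl⁻ term: 0.01025·18.0^0.27·exp(0.036·77+0.049·20.9) = 0.996
  sum: 0.4496 + 0.996 → r_corr = 1.446 μm/a
Ordering by μm/a: zinc (1.75) > copper (1.45)

copper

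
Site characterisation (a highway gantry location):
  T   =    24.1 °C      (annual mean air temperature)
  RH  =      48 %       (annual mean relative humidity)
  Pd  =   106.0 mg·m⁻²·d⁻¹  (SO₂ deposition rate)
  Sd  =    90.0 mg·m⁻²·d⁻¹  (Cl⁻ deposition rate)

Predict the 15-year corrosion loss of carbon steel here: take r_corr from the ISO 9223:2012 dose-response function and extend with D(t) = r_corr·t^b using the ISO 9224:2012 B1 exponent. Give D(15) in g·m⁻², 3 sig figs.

carbon steel: f(T) = -0.054·(T−10) [T>10 °C] = -0.7614
  sulphur-dioxide contribution → 24.4 μm/a
  chloride contribution → 21.22 μm/a
  total first-year rate 45.62 μm/a
Power-law: D(15) = r_corr · 15^0.523
  D(15) = 45.62 × 15^0.523 = 45.62 × 4.122 = 188.1 μm
  Mass loss = 188.1 μm × 7.85 g/cm³ = 1476 g·m⁻²

D(15) = 1.48e+03 g·m⁻²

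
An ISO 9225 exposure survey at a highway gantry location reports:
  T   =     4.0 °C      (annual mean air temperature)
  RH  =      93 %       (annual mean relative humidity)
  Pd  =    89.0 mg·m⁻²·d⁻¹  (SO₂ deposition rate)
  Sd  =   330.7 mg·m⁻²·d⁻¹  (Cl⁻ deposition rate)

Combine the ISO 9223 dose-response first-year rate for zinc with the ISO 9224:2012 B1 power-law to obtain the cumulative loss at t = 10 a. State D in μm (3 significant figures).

zinc: f(T) = +0.038·(T−10) [T≤10 °C] = -0.2280
  SO₂ term: 0.0129·89.0^0.44·exp(0.046·93-0.2280) = 5.336
  Sd branch = 0.0175·Sd^0.57·e^(0.008·RH+0.085·T) = 1.412 μm/a
  sum: 5.336 + 1.412 → r_corr = 6.748 μm/a
Long-term exponent b (ISO 9224 Table 2, B1) = 0.813
  D(10) = 6.748 × 10^0.813 = 6.748 × 6.501 = 43.87 μm

D(10) = 43.9 μm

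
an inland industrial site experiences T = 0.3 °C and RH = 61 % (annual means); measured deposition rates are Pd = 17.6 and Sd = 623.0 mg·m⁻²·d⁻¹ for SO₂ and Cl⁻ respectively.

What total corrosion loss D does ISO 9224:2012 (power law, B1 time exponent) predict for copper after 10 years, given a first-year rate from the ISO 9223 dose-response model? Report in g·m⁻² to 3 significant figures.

copper: f(T) = +0.126·(T−10) [T≤10 °C] = -1.2222
  SO₂ term: 0.0053·17.6^0.26·exp(0.059·61-1.2222) = 0.1203
  Cl⁻ term: 0.01025·623.0^0.27·exp(0.036·61+0.049·0.3) = 0.5313
  sum: 0.1203 + 0.5313 → r_corr = 0.6516 μm/a
Long-term exponent b (ISO 9224 Table 2, B1) = 0.667
  D(10) = 0.6516 × 10^0.667 = 0.6516 × 4.645 = 3.027 μm
  Mass loss = 3.027 μm × 8.96 g/cm³ = 27.12 g·m⁻²

D(10) = 27.1 g·m⁻²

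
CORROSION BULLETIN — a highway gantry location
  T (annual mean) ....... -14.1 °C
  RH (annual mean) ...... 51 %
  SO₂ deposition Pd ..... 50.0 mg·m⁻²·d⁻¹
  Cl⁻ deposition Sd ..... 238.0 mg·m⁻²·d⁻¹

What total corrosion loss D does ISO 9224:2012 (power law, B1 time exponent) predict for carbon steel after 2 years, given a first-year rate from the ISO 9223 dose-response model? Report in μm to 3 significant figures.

carbon steel: temperature factor f = +0.150·(-24.1) = -3.6150
  SO₂ term: 1.77·50.0^0.52·exp(0.02·51-3.6150) = 1.01
  Cl⁻ term: 0.102·238.0^0.62·exp(0.033·51+0.04·-14.1) = 9.291
  r_corr = 1.01 + 9.291 = 10.3 μm/a
ISO 9224: D(t) = r_corr · t^b with b = 0.523 (carbon steel, B1)
  D(2) = 10.3 × 2^0.523 = 10.3 × 1.437 = 14.8 μm

D(2) = 14.8 μm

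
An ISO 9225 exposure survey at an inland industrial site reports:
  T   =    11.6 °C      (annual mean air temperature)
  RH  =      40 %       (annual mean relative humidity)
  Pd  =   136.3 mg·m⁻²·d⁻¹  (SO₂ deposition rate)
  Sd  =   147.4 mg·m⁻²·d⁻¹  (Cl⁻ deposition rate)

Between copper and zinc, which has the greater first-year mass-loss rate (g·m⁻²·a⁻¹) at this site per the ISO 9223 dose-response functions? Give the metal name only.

copper: f(T) = -0.080·(T−10) [T>10 °C] = -0.1280
  sulphur-dioxide contribution → 0.1773 μm/a
  chloride contribution → 0.2941 μm/a
  total first-year rate 0.4713 μm/a
  mass loss = 0.4713 μm/a × 8.96 g/cm³ = 4.223 g·m⁻²·a⁻¹
zinc: T>10 °C ⇒ hinge -0.071·(11.6−10) = -0.1136
  sulphur-dioxide contribution → 0.6303 μm/a
  chloride contribution → 1.112 μm/a
  ⇒ r_corr(zinc) = 1.743 μm/a
  mass loss = 1.743 μm/a × 7.14 g/cm³ = 12.44 g·m⁻²·a⁻¹
Ordering by g·m⁻²·a⁻¹: zinc (12.4) > copper (4.22)

zinc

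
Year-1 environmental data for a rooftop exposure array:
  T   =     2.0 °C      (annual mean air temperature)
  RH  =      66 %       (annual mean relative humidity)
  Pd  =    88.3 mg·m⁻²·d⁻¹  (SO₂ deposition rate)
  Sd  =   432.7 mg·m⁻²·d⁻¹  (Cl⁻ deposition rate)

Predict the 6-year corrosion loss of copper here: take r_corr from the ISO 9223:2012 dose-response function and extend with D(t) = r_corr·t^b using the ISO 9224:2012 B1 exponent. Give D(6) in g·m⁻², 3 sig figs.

D(6) = 27.6 g·m⁻²

copper: f(T) = +0.126·(T−10) [T≤10 °C] = -1.0080
  Pd branch = 0.0053·Pd^0.26·e^(0.059·RH+f) = 0.3045 μm/a
  Cl⁻ term: 0.01025·432.7^0.27·exp(0.036·66+0.049·2.0) = 0.6265
  sum: 0.3045 + 0.6265 → r_corr = 0.931 μm/a
ISO 9224: D(t) = r_corr · t^b with b = 0.667 (copper, B1)
  D(6) = 0.931 × 6^0.667 = 0.931 × 3.304 = 3.076 μm
  Mass loss = 3.076 μm × 8.96 g/cm³ = 27.56 g·m⁻²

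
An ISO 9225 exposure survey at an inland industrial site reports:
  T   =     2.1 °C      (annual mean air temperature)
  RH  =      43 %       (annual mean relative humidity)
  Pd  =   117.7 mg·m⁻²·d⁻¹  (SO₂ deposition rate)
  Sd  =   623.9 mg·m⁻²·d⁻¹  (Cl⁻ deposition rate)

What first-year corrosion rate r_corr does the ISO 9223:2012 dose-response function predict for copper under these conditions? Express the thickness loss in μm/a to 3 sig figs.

copper: T≤10 °C ⇒ hinge +0.126·(2.1−10) = -0.9954
  SO₂ term: 0.0053·117.7^0.26·exp(0.059·43-0.9954) = 0.08554
  Cl⁻ term: 0.01025·623.9^0.27·exp(0.036·43+0.049·2.1) = 0.3037
  sum: 0.08554 + 0.3037 → r_corr = 0.3892 μm/a

r_corr = 0.389 μm/a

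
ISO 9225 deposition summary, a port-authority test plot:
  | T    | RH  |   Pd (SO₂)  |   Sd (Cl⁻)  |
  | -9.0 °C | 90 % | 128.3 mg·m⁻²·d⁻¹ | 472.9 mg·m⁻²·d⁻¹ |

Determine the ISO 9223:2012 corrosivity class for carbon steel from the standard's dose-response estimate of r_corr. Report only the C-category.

C4

carbon steel: temperature factor f = +0.150·(-19.0) = -2.8500
  sulphur-dioxide contribution → 7.731 μm/a
  chloride contribution → 63.16 μm/a
  ⇒ r_corr(carbon steel) = 70.89 μm/a
70.9 μm/a falls in (50, 80] for carbon steel → category C4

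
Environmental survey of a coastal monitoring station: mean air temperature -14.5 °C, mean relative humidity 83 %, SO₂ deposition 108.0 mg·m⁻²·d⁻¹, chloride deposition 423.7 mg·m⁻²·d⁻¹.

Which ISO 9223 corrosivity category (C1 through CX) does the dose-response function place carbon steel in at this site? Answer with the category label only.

C3

carbon steel: f(T) = +0.150·(T−10) [T≤10 °C] = -3.6750
  Pd branch = 1.77·Pd^0.52·e^(0.02·RH+f) = 2.693 μm/a
  Sd branch = 0.102·Sd^0.62·e^(0.033·RH+0.04·T) = 37.59 μm/a
  sum: 2.693 + 37.59 → r_corr = 40.28 μm/a
40.3 μm/a falls in (25, 50] for carbon steel → category C3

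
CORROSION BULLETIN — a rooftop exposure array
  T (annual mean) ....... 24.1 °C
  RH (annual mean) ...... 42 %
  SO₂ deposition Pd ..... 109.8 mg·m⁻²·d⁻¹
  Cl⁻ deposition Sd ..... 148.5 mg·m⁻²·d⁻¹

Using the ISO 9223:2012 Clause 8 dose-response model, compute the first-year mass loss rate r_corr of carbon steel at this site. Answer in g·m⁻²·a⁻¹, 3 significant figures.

carbon steel: f(T) = -0.054·(T−10) [T>10 °C] = -0.7614
  Pd branch = 1.77·Pd^0.52·e^(0.02·RH+f) = 22.04 μm/a
  Cl⁻ term: 0.102·148.5^0.62·exp(0.033·42+0.04·24.1) = 23.75
  r_corr = 22.04 + 23.75 = 45.79 μm/a
Convert to mass loss: 45.79 μm/a × 7.85 g/cm³ = 359.5 g·m⁻²·a⁻¹

r_corr = 359 g·m⁻²·a⁻¹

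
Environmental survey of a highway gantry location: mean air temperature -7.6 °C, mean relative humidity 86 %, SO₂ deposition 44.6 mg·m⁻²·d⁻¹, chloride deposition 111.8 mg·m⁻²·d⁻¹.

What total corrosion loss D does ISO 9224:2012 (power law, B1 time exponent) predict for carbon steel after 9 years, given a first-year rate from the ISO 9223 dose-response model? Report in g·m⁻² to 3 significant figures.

carbon steel: T≤10 °C ⇒ hinge +0.150·(-7.6−10) = -2.6400
  SO₂ term: 1.77·44.6^0.52·exp(0.02·86-2.6400) = 5.082
  Sd branch = 0.102·Sd^0.62·e^(0.033·RH+0.04·T) = 23.94 μm/a
  r_corr = 5.082 + 23.94 = 29.02 μm/a
Long-term exponent b (ISO 9224 Table 2, B1) = 0.523
  D(9) = 29.02 × 9^0.523 = 29.02 × 3.156 = 91.58 μm
  Mass loss = 91.58 μm × 7.85 g/cm³ = 718.9 g·m⁻²

D(9) = 719 g·m⁻²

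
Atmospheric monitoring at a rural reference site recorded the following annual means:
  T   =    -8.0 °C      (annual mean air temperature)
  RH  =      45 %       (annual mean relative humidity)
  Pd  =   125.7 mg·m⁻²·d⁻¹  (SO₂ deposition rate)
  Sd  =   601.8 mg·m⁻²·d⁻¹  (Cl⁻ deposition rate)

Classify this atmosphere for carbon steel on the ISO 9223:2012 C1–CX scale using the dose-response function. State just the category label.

C2

carbon steel: f(T) = +0.150·(T−10) [T≤10 °C] = -2.7000
  sulphur-dioxide contribution → 3.613 μm/a
  chloride contribution → 17.29 μm/a
  total first-year rate 20.9 μm/a
ISO 9223 Table 2 (carbon steel): 1.3 < 20.9 ≤ 25 μm/a ⇒ C2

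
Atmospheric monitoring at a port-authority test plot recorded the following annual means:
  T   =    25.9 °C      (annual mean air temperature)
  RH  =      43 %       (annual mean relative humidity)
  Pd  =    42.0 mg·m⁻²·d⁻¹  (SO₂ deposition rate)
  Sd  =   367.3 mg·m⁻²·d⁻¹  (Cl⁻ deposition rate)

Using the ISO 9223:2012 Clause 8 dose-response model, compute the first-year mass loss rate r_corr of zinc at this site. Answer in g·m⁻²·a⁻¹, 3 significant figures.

r_corr = 47.3 g·m⁻²·a⁻¹

zinc: f(T) = -0.071·(T−10) [T>10 °C] = -1.1289
  Pd branch = 0.0129·Pd^0.44·e^(0.046·RH+f) = 0.1562 μm/a
  Cl⁻ term: 0.0175·367.3^0.57·exp(0.008·43+0.085·25.9) = 6.465
  r_corr = 0.1562 + 6.465 = 6.622 μm/a
Convert to mass loss: 6.622 μm/a × 7.14 g/cm³ = 47.28 g·m⁻²·a⁻¹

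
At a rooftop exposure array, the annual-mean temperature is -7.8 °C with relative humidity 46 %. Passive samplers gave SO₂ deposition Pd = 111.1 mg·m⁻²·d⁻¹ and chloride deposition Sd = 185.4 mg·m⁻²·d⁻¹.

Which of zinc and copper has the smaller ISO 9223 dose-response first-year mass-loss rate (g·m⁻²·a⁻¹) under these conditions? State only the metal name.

zinc: temperature factor f = +0.038·(-17.8) = -0.6764
  Pd branch = 0.0129·Pd^0.44·e^(0.046·RH+f) = 0.4324 μm/a
  Sd branch = 0.0175·Sd^0.57·e^(0.008·RH+0.085·T) = 0.2557 μm/a
  r_corr = 0.4324 + 0.2557 = 0.6881 μm/a
  mass loss = 0.6881 μm/a × 7.14 g/cm³ = 4.913 g·m⁻²·a⁻¹
copper: temperature factor f = +0.126·(-17.8) = -2.2428
  Pd branch = 0.0053·Pd^0.26·e^(0.059·RH+f) = 0.02889 μm/a
  Sd branch = 0.01025·Sd^0.27·e^(0.036·RH+0.049·T) = 0.1501 μm/a
  r_corr = 0.02889 + 0.1501 = 0.179 μm/a
  mass loss = 0.179 μm/a × 8.96 g/cm³ = 1.604 g·m⁻²·a⁻¹
Ordering by g·m⁻²·a⁻¹: zinc (4.91) > copper (1.6)

copper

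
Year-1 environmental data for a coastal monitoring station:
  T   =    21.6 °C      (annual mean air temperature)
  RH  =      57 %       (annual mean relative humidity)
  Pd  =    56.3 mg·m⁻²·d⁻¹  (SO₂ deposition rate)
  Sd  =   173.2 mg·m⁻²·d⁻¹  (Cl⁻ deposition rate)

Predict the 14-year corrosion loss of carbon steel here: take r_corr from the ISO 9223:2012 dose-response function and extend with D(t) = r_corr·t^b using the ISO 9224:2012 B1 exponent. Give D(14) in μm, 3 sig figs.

carbon steel: f(T) = -0.054·(T−10) [T>10 °C] = -0.6264
  Pd branch = 1.77·Pd^0.52·e^(0.02·RH+f) = 24.06 μm/a
  Cl⁻ term: 0.102·173.2^0.62·exp(0.033·57+0.04·21.6) = 38.78
  r_corr = 24.06 + 38.78 = 62.84 μm/a
ISO 9224: D(t) = r_corr · t^b with b = 0.523 (carbon steel, B1)
  D(14) = 62.84 × 14^0.523 = 62.84 × 3.976 = 249.8 μm

D(14) = 250 μm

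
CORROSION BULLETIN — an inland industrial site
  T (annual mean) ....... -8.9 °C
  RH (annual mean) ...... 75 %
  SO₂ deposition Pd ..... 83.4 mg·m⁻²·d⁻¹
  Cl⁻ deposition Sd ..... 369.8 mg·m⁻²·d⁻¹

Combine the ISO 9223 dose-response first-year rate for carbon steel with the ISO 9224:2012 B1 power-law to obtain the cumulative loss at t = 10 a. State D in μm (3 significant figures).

carbon steel: temperature factor f = +0.150·(-18.9) = -2.8350
  Pd branch = 1.77·Pd^0.52·e^(0.02·RH+f) = 4.647 μm/a
  Cl⁻ term: 0.102·369.8^0.62·exp(0.033·75+0.04·-8.9) = 33.19
  sum: 4.647 + 33.19 → r_corr = 37.84 μm/a
Long-term exponent b (ISO 9224 Table 2, B1) = 0.523
  D(10) = 37.84 × 10^0.523 = 37.84 × 3.334 = 126.2 μm

D(10) = 126 μm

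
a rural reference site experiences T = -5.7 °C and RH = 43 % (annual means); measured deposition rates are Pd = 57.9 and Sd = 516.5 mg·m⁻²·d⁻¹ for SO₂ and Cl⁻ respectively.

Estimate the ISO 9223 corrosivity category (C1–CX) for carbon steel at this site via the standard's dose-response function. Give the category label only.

carbon steel: T≤10 °C ⇒ hinge +0.150·(-5.7−10) = -2.3550
  Pd branch = 1.77·Pd^0.52·e^(0.02·RH+f) = 3.276 μm/a
  Cl⁻ term: 0.102·516.5^0.62·exp(0.033·43+0.04·-5.7) = 16.14
  sum: 3.276 + 16.14 → r_corr = 19.42 μm/a
Category bounds: 1.3…25 μm/a bracket r_corr ⇒ C2

C2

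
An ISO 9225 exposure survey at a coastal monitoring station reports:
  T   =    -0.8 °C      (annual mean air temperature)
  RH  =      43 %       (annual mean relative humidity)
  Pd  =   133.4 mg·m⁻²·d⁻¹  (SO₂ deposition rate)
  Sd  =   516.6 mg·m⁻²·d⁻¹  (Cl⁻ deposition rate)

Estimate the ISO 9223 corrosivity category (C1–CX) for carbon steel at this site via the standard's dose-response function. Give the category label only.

C3

carbon steel: f(T) = +0.150·(T−10) [T≤10 °C] = -1.6200
  SO₂ term: 1.77·133.4^0.52·exp(0.02·43-1.6200) = 10.54
  Sd branch = 0.102·Sd^0.62·e^(0.033·RH+0.04·T) = 19.64 μm/a
  sum: 10.54 + 19.64 → r_corr = 30.18 μm/a
ISO 9223 Table 2 (carbon steel): 25 < 30.2 ≤ 50 μm/a ⇒ C3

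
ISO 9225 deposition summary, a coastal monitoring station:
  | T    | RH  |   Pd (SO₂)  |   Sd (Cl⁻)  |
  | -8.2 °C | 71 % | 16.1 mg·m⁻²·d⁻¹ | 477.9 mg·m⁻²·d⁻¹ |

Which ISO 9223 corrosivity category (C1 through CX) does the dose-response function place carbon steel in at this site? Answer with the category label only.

carbon steel: f(T) = +0.150·(T−10) [T≤10 °C] = -2.7300
  SO₂ term: 1.77·16.1^0.52·exp(0.02·71-2.7300) = 2.026
  Sd branch = 0.102·Sd^0.62·e^(0.033·RH+0.04·T) = 35.07 μm/a
  sum: 2.026 + 35.07 → r_corr = 37.09 μm/a
ISO 9223 Table 2 (carbon steel): 25 < 37.1 ≤ 50 μm/a ⇒ C3

C3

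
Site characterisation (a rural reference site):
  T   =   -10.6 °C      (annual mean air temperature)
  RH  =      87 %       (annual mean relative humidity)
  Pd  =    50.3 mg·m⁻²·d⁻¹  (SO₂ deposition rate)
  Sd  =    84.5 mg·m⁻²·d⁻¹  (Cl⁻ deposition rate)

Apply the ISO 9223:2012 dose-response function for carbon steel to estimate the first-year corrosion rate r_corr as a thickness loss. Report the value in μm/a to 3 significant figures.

carbon steel: T≤10 °C ⇒ hinge +0.150·(-10.6−10) = -3.0900
  Pd branch = 1.77·Pd^0.52·e^(0.02·RH+f) = 3.52 μm/a
  Sd branch = 0.102·Sd^0.62·e^(0.033·RH+0.04·T) = 18.45 μm/a
  sum: 3.52 + 18.45 → r_corr = 21.97 μm/a

r_corr = 22.0 μm/a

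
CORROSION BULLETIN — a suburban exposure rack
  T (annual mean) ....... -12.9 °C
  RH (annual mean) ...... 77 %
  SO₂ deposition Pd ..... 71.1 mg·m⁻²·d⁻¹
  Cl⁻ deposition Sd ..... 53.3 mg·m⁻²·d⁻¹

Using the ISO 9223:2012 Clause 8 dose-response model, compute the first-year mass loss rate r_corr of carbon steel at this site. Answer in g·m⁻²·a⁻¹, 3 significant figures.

carbon steel: f(T) = +0.150·(T−10) [T≤10 °C] = -3.4350
  Pd branch = 1.77·Pd^0.52·e^(0.02·RH+f) = 2.443 μm/a
  Cl⁻ term: 0.102·53.3^0.62·exp(0.033·77+0.04·-12.9) = 9.091
  r_corr = 2.443 + 9.091 = 11.53 μm/a
Convert to mass loss: 11.53 μm/a × 7.85 g/cm³ = 90.54 g·m⁻²·a⁻¹

r_corr = 90.5 g·m⁻²·a⁻¹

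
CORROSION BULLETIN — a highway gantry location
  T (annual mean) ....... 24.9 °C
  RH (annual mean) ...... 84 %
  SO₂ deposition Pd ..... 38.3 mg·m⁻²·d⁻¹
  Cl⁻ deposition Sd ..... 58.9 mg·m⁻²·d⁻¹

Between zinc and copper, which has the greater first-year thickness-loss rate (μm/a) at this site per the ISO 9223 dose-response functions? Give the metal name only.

zinc

zinc: T>10 °C ⇒ hinge -0.071·(24.9−10) = -1.0579
  SO₂ term: 0.0129·38.3^0.44·exp(0.046·84-1.0579) = 1.061
  Cl⁻ term: 0.0175·58.9^0.57·exp(0.008·84+0.085·24.9) = 2.904
  r_corr = 1.061 + 2.904 = 3.966 μm/a
copper: temperature factor f = -0.080·(14.9) = -1.1920
  SO₂ term: 0.0053·38.3^0.26·exp(0.059·84-1.1920) = 0.5896
  Sd branch = 0.01025·Sd^0.27·e^(0.036·RH+0.049·T) = 2.147 μm/a
  r_corr = 0.5896 + 2.147 = 2.737 μm/a
Ordering by μm/a: zinc (3.97) > copper (2.74)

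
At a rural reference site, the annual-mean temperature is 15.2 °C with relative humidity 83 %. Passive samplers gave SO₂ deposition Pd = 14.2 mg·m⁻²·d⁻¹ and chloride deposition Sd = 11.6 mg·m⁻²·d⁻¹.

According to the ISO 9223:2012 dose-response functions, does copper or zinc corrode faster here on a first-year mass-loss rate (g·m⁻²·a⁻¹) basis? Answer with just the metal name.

copper: T>10 °C ⇒ hinge -0.080·(15.2−10) = -0.4160
  sulphur-dioxide contribution → 0.9331 μm/a
  chloride contribution → 0.8304 μm/a
  total first-year rate 1.763 μm/a
  mass loss = 1.763 μm/a × 8.96 g/cm³ = 15.8 g·m⁻²·a⁻¹
zinc: f(T) = -0.071·(T−10) [T>10 °C] = -0.3692
  sulphur-dioxide contribution → 1.304 μm/a
  chloride contribution → 0.5003 μm/a
  total first-year rate 1.805 μm/a
  mass loss = 1.805 μm/a × 7.14 g/cm³ = 12.89 g·m⁻²·a⁻¹
Ordering by g·m⁻²·a⁻¹: copper (15.8) > zinc (12.9)

copper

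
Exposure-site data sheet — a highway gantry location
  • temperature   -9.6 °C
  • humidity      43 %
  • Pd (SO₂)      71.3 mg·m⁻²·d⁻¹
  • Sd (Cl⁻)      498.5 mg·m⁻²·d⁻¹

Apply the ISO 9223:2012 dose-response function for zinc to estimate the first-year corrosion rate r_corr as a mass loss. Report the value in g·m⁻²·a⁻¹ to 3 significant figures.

r_corr = 4.75 g·m⁻²·a⁻¹

zinc: temperature factor f = +0.038·(-19.6) = -0.7448
  Pd branch = 0.0129·Pd^0.44·e^(0.046·RH+f) = 0.2894 μm/a
  Sd branch = 0.0175·Sd^0.57·e^(0.008·RH+0.085·T) = 0.3765 μm/a
  sum: 0.2894 + 0.3765 → r_corr = 0.6659 μm/a
Convert to mass loss: 0.6659 μm/a × 7.14 g/cm³ = 4.754 g·m⁻²·a⁻¹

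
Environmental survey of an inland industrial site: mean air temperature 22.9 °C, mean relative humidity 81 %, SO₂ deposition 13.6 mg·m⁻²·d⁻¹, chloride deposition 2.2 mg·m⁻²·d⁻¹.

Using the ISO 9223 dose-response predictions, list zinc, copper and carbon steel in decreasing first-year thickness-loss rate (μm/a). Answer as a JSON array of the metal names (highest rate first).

zinc: f(T) = -0.071·(T−10) [T>10 °C] = -0.9159
  SO₂ term: 0.0129·13.6^0.44·exp(0.046·81-0.9159) = 0.6757
  Cl⁻ term: 0.0175·2.2^0.57·exp(0.008·81+0.085·22.9) = 0.3673
  sum: 0.6757 + 0.3673 → r_corr = 1.043 μm/a
copper: T>10 °C ⇒ hinge -0.080·(22.9−10) = -1.0320
  SO₂ term: 0.0053·13.6^0.26·exp(0.059·81-1.0320) = 0.4429
  Cl⁻ term: 0.01025·2.2^0.27·exp(0.036·81+0.049·22.9) = 0.7193
  r_corr = 0.4429 + 0.7193 = 1.162 μm/a
carbon steel: temperature factor f = -0.054·(12.9) = -0.6966
  SO₂ term: 1.77·13.6^0.52·exp(0.02·81-0.6966) = 17.32
  Sd branch = 0.102·Sd^0.62·e^(0.033·RH+0.04·T) = 6.02 μm/a
  sum: 17.32 + 6.02 → r_corr = 23.34 μm/a
Ordering by μm/a: carbon steel (23.3) > copper (1.16) > zinc (1.04)

["carbon steel", "copper", "zinc"]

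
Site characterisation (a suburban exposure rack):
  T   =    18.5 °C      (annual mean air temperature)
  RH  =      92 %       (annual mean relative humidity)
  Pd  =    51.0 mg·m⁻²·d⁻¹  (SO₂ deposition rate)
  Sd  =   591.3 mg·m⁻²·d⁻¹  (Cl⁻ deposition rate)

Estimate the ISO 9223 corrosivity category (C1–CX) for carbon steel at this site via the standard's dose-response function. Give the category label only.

carbon steel: T>10 °C ⇒ hinge -0.054·(18.5−10) = -0.4590
  Pd branch = 1.77·Pd^0.52·e^(0.02·RH+f) = 54.41 μm/a
  Cl⁻ term: 0.102·591.3^0.62·exp(0.033·92+0.04·18.5) = 232.8
  r_corr = 54.41 + 232.8 = 287.2 μm/a
ISO 9223 Table 2 (carbon steel): 200 < 287 ≤ 700 μm/a ⇒ CX

CX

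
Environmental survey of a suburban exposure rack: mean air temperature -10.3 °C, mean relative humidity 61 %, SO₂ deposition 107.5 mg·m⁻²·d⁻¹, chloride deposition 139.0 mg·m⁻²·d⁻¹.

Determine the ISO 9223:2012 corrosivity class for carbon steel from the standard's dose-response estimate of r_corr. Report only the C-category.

carbon steel: T≤10 °C ⇒ hinge +0.150·(-10.3−10) = -3.0450
  Pd branch = 1.77·Pd^0.52·e^(0.02·RH+f) = 3.249 μm/a
  Cl⁻ term: 0.102·139.0^0.62·exp(0.033·61+0.04·-10.3) = 10.78
  sum: 3.249 + 10.78 → r_corr = 14.03 μm/a
14 μm/a falls in (1.3, 25] for carbon steel → category C2

C2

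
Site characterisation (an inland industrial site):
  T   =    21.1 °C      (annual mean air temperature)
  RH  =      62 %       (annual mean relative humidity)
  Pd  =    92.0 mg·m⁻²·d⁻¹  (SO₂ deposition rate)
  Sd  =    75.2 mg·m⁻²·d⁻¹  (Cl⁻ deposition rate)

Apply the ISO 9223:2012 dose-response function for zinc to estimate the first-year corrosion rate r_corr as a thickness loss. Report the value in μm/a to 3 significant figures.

zinc: temperature factor f = -0.071·(11.1) = -0.7881
  Pd branch = 0.0129·Pd^0.44·e^(0.046·RH+f) = 0.743 μm/a
  Cl⁻ term: 0.0175·75.2^0.57·exp(0.008·62+0.085·21.1) = 2.027
  r_corr = 0.743 + 2.027 = 2.77 μm/a

r_corr = 2.77 μm/a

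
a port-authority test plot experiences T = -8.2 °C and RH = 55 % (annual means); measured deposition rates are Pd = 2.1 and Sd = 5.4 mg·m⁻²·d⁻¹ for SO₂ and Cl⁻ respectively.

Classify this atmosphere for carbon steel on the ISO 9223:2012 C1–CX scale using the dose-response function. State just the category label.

C2

carbon steel: T≤10 °C ⇒ hinge +0.150·(-8.2−10) = -2.7300
  Pd branch = 1.77·Pd^0.52·e^(0.02·RH+f) = 0.5101 μm/a
  Cl⁻ term: 0.102·5.4^0.62·exp(0.033·55+0.04·-8.2) = 1.284
  sum: 0.5101 + 1.284 → r_corr = 1.794 μm/a
1.79 μm/a falls in (1.3, 25] for carbon steel → category C2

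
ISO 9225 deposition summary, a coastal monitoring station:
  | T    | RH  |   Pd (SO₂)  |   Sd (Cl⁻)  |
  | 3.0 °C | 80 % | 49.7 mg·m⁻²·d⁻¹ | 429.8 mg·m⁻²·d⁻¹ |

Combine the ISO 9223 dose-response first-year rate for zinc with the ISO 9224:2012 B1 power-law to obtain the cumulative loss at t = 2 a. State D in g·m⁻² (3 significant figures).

zinc: temperature factor f = +0.038·(-7.0) = -0.2660
  SO₂ term: 0.0129·49.7^0.44·exp(0.046·80-0.2660) = 2.186
  Sd branch = 0.0175·Sd^0.57·e^(0.008·RH+0.085·T) = 1.357 μm/a
  r_corr = 2.186 + 1.357 = 3.543 μm/a
Power-law: D(2) = r_corr · 2^0.813
  D(2) = 3.543 × 2^0.813 = 3.543 × 1.757 = 6.225 μm
  Mass loss = 6.225 μm × 7.14 g/cm³ = 44.45 g·m⁻²

D(2) = 44.4 g·m⁻²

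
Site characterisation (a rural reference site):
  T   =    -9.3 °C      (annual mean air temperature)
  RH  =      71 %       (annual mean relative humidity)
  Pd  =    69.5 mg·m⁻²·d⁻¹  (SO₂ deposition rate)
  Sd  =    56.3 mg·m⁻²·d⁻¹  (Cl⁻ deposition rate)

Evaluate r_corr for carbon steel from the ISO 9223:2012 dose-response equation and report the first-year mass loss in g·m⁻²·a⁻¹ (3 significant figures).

carbon steel: temperature factor f = +0.150·(-19.3) = -2.8950
  sulphur-dioxide contribution → 3.675 μm/a
  chloride contribution → 8.911 μm/a
  ⇒ r_corr(carbon steel) = 12.59 μm/a
Convert to mass loss: 12.59 μm/a × 7.85 g/cm³ = 98.8 g·m⁻²·a⁻¹

r_corr = 98.8 g·m⁻²·a⁻¹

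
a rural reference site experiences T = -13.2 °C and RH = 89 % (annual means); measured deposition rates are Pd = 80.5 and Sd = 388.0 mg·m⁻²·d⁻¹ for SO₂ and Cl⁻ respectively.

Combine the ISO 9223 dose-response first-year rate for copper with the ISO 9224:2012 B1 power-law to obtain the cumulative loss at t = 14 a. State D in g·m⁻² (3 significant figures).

D(14) = 43.3 g·m⁻²

copper: temperature factor f = +0.126·(-23.2) = -2.9232
  sulphur-dioxide contribution → 0.1701 μm/a
  chloride contribution → 0.6611 μm/a
  total first-year rate 0.8312 μm/a
Power-law: D(14) = r_corr · 14^0.667
  D(14) = 0.8312 × 14^0.667 = 0.8312 × 5.814 = 4.833 μm
  Mass loss = 4.833 μm × 8.96 g/cm³ = 43.3 g·m⁻²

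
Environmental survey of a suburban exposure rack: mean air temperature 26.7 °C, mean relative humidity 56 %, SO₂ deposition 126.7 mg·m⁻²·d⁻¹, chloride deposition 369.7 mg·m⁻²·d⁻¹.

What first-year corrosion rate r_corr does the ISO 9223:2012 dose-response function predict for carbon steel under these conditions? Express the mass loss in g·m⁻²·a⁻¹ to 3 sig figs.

r_corr = 792 g·m⁻²·a⁻¹

carbon steel: f(T) = -0.054·(T−10) [T>10 °C] = -0.9018
  SO₂ term: 1.77·126.7^0.52·exp(0.02·56-0.9018) = 27.3
  Sd branch = 0.102·Sd^0.62·e^(0.033·RH+0.04·T) = 73.63 μm/a
  r_corr = 27.3 + 73.63 = 100.9 μm/a
Convert to mass loss: 100.9 μm/a × 7.85 g/cm³ = 792.3 g·m⁻²·a⁻¹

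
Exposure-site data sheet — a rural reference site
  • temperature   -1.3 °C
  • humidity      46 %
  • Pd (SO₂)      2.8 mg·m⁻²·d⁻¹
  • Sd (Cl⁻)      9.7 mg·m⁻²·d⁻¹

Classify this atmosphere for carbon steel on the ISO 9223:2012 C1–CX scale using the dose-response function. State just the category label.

C2

carbon steel: temperature factor f = +0.150·(-11.3) = -1.6950
  Pd branch = 1.77·Pd^0.52·e^(0.02·RH+f) = 1.393 μm/a
  Cl⁻ term: 0.102·9.7^0.62·exp(0.033·46+0.04·-1.3) = 1.807
  r_corr = 1.393 + 1.807 = 3.2 μm/a
Category bounds: 1.3…25 μm/a bracket r_corr ⇒ C2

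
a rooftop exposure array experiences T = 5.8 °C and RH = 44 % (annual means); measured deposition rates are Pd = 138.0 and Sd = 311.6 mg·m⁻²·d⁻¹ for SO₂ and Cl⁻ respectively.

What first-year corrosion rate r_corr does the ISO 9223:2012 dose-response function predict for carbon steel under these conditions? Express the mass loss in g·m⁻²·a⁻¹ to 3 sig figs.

r_corr = 383 g·m⁻²·a⁻¹

carbon steel: temperature factor f = +0.150·(-4.2) = -0.6300
  SO₂ term: 1.77·138.0^0.52·exp(0.02·44-0.6300) = 29.46
  Sd branch = 0.102·Sd^0.62·e^(0.033·RH+0.04·T) = 19.32 μm/a
  r_corr = 29.46 + 19.32 = 48.78 μm/a
Convert to mass loss: 48.78 μm/a × 7.85 g/cm³ = 382.9 g·m⁻²·a⁻¹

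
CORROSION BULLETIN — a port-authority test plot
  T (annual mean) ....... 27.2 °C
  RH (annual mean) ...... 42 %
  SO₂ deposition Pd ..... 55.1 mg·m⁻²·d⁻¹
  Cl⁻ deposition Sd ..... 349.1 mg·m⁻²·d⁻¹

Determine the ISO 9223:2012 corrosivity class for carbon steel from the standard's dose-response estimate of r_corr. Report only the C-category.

carbon steel: f(T) = -0.054·(T−10) [T>10 °C] = -0.9288
  SO₂ term: 1.77·55.1^0.52·exp(0.02·42-0.9288) = 13.03
  Cl⁻ term: 0.102·349.1^0.62·exp(0.033·42+0.04·27.2) = 45.67
  sum: 13.03 + 45.67 → r_corr = 58.7 μm/a
ISO 9223 Table 2 (carbon steel): 50 < 58.7 ≤ 80 μm/a ⇒ C4

C4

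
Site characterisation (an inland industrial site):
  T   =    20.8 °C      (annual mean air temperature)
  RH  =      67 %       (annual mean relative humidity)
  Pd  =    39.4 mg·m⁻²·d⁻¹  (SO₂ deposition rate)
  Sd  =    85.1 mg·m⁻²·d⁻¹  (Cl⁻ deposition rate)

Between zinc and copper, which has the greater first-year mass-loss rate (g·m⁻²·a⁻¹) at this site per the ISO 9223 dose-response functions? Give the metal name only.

zinc: T>10 °C ⇒ hinge -0.071·(20.8−10) = -0.7668
  SO₂ term: 0.0129·39.4^0.44·exp(0.046·67-0.7668) = 0.6578
  Sd branch = 0.0175·Sd^0.57·e^(0.008·RH+0.085·T) = 2.207 μm/a
  sum: 0.6578 + 2.207 → r_corr = 2.864 μm/a
  mass loss = 2.864 μm/a × 7.14 g/cm³ = 20.45 g·m⁻²·a⁻¹
copper: temperature factor f = -0.080·(10.8) = -0.8640
  Pd branch = 0.0053·Pd^0.26·e^(0.059·RH+f) = 0.3024 μm/a
  Cl⁻ term: 0.01025·85.1^0.27·exp(0.036·67+0.049·20.8) = 1.052
  r_corr = 0.3024 + 1.052 = 1.354 μm/a
  mass loss = 1.354 μm/a × 8.96 g/cm³ = 12.13 g·m⁻²·a⁻¹
Ordering by g·m⁻²·a⁻¹: zinc (20.5) > copper (12.1)

zinc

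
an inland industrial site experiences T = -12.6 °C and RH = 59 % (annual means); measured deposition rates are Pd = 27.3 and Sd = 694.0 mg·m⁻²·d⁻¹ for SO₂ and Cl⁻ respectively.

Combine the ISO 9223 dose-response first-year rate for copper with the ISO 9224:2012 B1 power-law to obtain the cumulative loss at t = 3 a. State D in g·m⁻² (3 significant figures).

copper: temperature factor f = +0.126·(-22.6) = -2.8476
  SO₂ term: 0.0053·27.3^0.26·exp(0.059·59-2.8476) = 0.02359
  Sd branch = 0.01025·Sd^0.27·e^(0.036·RH+0.049·T) = 0.2705 μm/a
  r_corr = 0.02359 + 0.2705 = 0.2941 μm/a
Long-term exponent b (ISO 9224 Table 2, B1) = 0.667
  D(3) = 0.2941 × 3^0.667 = 0.2941 × 2.081 = 0.612 μm
  Mass loss = 0.612 μm × 8.96 g/cm³ = 5.484 g·m⁻²

D(3) = 5.48 g·m⁻²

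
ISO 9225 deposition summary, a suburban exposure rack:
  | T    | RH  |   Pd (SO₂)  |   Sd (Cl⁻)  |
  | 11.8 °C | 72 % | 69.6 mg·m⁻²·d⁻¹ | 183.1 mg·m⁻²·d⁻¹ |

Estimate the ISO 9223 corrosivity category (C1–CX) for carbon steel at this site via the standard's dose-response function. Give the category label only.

carbon steel: T>10 °C ⇒ hinge -0.054·(11.8−10) = -0.0972
  SO₂ term: 1.77·69.6^0.52·exp(0.02·72-0.0972) = 61.56
  Cl⁻ term: 0.102·183.1^0.62·exp(0.033·72+0.04·11.8) = 44.5
  r_corr = 61.56 + 44.5 = 106.1 μm/a
106 μm/a falls in (80, 200] for carbon steel → category C5

C5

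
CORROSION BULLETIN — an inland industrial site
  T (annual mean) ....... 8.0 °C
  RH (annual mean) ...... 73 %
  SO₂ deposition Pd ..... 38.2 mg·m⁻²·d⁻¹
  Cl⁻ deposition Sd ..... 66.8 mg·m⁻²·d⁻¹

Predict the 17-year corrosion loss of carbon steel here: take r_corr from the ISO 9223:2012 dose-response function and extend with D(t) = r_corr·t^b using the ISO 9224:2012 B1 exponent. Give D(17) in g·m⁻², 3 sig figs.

carbon steel: temperature factor f = +0.150·(-2.0) = -0.3000
  SO₂ term: 1.77·38.2^0.52·exp(0.02·73-0.3000) = 37.53
  Cl⁻ term: 0.102·66.8^0.62·exp(0.033·73+0.04·8.0) = 21.14
  r_corr = 37.53 + 21.14 = 58.68 μm/a
Long-term exponent b (ISO 9224 Table 2, B1) = 0.523
  D(17) = 58.68 × 17^0.523 = 58.68 × 4.401 = 258.2 μm
  Mass loss = 258.2 μm × 7.85 g/cm³ = 2027 g·m⁻²

D(17) = 2.03e+03 g·m⁻²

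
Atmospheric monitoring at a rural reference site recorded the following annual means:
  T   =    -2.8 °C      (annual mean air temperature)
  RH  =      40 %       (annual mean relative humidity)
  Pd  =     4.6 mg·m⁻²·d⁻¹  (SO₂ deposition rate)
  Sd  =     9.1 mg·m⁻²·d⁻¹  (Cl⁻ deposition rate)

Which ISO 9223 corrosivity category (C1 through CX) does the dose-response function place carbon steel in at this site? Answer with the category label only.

C2

carbon steel: f(T) = +0.150·(T−10) [T≤10 °C] = -1.9200
  SO₂ term: 1.77·4.6^0.52·exp(0.02·40-1.9200) = 1.277
  Cl⁻ term: 0.102·9.1^0.62·exp(0.033·40+0.04·-2.8) = 1.342
  r_corr = 1.277 + 1.342 = 2.619 μm/a
2.62 μm/a falls in (1.3, 25] for carbon steel → category C2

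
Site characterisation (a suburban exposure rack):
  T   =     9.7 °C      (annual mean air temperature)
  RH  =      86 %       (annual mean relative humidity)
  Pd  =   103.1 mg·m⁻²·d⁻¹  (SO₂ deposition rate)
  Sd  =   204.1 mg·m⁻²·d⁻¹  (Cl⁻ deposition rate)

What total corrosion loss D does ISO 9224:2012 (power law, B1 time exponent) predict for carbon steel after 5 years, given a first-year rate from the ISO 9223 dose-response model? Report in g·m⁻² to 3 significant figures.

carbon steel: f(T) = +0.150·(T−10) [T≤10 °C] = -0.0450
  Pd branch = 1.77·Pd^0.52·e^(0.02·RH+f) = 105.3 μm/a
  Sd branch = 0.102·Sd^0.62·e^(0.033·RH+0.04·T) = 69.46 μm/a
  r_corr = 105.3 + 69.46 = 174.7 μm/a
ISO 9224: D(t) = r_corr · t^b with b = 0.523 (carbon steel, B1)
  D(5) = 174.7 × 5^0.523 = 174.7 × 2.32 = 405.4 μm
  Mass loss = 405.4 μm × 7.85 g/cm³ = 3183 g·m⁻²

D(5) = 3.18e+03 g·m⁻²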